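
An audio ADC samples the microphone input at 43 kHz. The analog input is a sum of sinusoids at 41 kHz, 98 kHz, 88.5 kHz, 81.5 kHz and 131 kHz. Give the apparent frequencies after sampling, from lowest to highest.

fs/2 = 21.5 kHz.
41 kHz > fs/2 = 21.5 kHz, folds to fs − 41 kHz = 2 kHz.
98 kHz mod fs = 12 kHz.
12 kHz ≤ fs/2 = 21.5 kHz, appears at 12 kHz.
88.5 kHz mod fs = 2.5 kHz.
2.5 kHz ≤ fs/2 = 21.5 kHz, appears at 2.5 kHz.
81.5 kHz mod fs = 38.5 kHz.
38.5 kHz > fs/2 = 21.5 kHz, folds to fs − 38.5 kHz = 4.5 kHz.
131 kHz mod fs = 2 kHz.
2 kHz ≤ fs/2 = 21.5 kHz, appears at 2 kHz.
Distinct values: {2 kHz, 2.5 kHz, 4.5 kHz, 12 kHz}.

2 kHz, 2.5 kHz, 4.5 kHz, 12 kHz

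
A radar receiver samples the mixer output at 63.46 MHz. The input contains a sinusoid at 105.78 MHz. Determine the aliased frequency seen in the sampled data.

105.78 MHz mod fs = 42.32 MHz.
42.32 MHz > fs/2 = 31.73 MHz, folds to fs − 42.32 MHz = 21.14 MHz.

21.14 MHz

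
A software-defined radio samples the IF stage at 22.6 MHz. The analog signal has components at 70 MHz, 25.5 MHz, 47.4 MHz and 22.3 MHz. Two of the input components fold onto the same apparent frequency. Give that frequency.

fs/2 = 11.3 MHz.
70 MHz mod fs = 2.2 MHz.
2.2 MHz ≤ fs/2 = 11.3 MHz, appears at 2.2 MHz.
25.5 MHz mod fs = 2.9 MHz.
2.9 MHz ≤ fs/2 = 11.3 MHz, appears at 2.9 MHz.
47.4 MHz mod fs = 2.2 MHz.
2.2 MHz ≤ fs/2 = 11.3 MHz, appears at 2.2 MHz.
22.3 MHz > fs/2 = 11.3 MHz, folds to fs − 22.3 MHz = 0.3 MHz.
47.4 MHz and 70 MHz both map to 2.2 MHz.

2.2 MHz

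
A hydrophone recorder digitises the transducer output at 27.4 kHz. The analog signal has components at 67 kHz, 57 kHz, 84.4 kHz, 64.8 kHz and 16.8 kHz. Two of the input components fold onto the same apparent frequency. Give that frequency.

2.2 kHz

fs/2 = 13.7 kHz.
67 kHz mod fs = 12.2 kHz.
12.2 kHz ≤ fs/2 = 13.7 kHz, appears at 12.2 kHz.
57 kHz mod fs = 2.2 kHz.
2.2 kHz ≤ fs/2 = 13.7 kHz, appears at 2.2 kHz.
84.4 kHz mod fs = 2.2 kHz.
2.2 kHz ≤ fs/2 = 13.7 kHz, appears at 2.2 kHz.
64.8 kHz mod fs = 10 kHz.
10 kHz ≤ fs/2 = 13.7 kHz, appears at 10 kHz.
16.8 kHz > fs/2 = 13.7 kHz, folds to fs − 16.8 kHz = 10.6 kHz.
57 kHz and 84.4 kHz both map to 2.2 kHz.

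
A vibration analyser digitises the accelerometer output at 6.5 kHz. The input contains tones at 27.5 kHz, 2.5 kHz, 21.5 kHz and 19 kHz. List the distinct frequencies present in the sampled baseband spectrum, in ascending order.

0.5 kHz, 1.5 kHz, 2 kHz, 2.5 kHz

fs/2 = 3.25 kHz.
27.5 kHz mod fs = 1.5 kHz.
1.5 kHz ≤ fs/2 = 3.25 kHz, appears at 1.5 kHz.
2.5 kHz ≤ fs/2 = 3.25 kHz, passes unchanged.
21.5 kHz mod fs = 2 kHz.
2 kHz ≤ fs/2 = 3.25 kHz, appears at 2 kHz.
19 kHz mod fs = 6 kHz.
6 kHz > fs/2 = 3.25 kHz, folds to fs − 6 kHz = 0.5 kHz.
Distinct values: {0.5 kHz, 1.5 kHz, 2 kHz, 2.5 kHz}.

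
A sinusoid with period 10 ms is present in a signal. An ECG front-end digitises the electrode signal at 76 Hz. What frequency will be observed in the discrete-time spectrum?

24 Hz

T = 10 ms → f = 1/T = 100 Hz.
100 Hz mod fs = 24 Hz.
24 Hz ≤ fs/2 = 38 Hz, appears at 24 Hz.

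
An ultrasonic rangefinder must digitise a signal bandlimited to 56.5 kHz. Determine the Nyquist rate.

113 kHz

Nyquist rate = 2 × 56.5 kHz = 113 kHz.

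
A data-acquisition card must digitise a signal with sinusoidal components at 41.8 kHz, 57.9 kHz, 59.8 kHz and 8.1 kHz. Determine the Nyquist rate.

119.6 kHz

Highest-frequency component: 59.8 kHz.
Nyquist rate = 2 × 59.8 kHz = 119.6 kHz.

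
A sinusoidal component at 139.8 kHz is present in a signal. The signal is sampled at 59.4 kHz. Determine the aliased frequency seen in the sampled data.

139.8 kHz mod fs = 21 kHz.
21 kHz ≤ fs/2 = 29.7 kHz, appears at 21 kHz.

21 kHz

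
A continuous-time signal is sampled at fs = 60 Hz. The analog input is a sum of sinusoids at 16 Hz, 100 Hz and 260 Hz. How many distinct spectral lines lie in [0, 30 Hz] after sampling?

fs/2 = 30 Hz.
16 Hz ≤ fs/2 = 30 Hz, passes unchanged.
100 Hz mod fs = 40 Hz.
40 Hz > fs/2 = 30 Hz, folds to fs − 40 Hz = 20 Hz.
260 Hz mod fs = 20 Hz.
20 Hz ≤ fs/2 = 30 Hz, appears at 20 Hz.
Distinct values: {16 Hz, 20 Hz} → 2.

2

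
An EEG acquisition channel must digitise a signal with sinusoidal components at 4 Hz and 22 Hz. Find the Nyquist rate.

Highest-frequency component: 22 Hz.
Nyquist rate = 2 × 22 Hz = 44 Hz.

44 Hz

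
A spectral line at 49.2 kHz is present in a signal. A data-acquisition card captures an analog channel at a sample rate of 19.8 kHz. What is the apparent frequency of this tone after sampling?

9.6 kHz

49.2 kHz mod fs = 9.6 kHz.
9.6 kHz ≤ fs/2 = 9.9 kHz, appears at 9.6 kHz.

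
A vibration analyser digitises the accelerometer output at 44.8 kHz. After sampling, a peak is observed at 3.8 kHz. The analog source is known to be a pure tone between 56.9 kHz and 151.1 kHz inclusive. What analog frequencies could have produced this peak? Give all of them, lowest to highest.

Frequencies that alias to 3.8 kHz are k·fs ± 3.8 kHz for integer k ≥ 0.
k=0: 3.8 kHz.
k=1: 41 kHz, 48.6 kHz.
k=2: 85.8 kHz, 93.4 kHz.
k=3: 130.6 kHz, 138.2 kHz.
k=4: 175.4 kHz, 183 kHz.
Within [56.9 kHz, 151.1 kHz]: 85.8 kHz, 93.4 kHz, 130.6 kHz, 138.2 kHz.

85.8 kHz, 93.4 kHz, 130.6 kHz, 138.2 kHz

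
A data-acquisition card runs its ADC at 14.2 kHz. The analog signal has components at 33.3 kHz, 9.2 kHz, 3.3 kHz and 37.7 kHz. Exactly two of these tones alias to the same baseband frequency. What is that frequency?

fs/2 = 7.1 kHz.
33.3 kHz mod fs = 4.9 kHz.
4.9 kHz ≤ fs/2 = 7.1 kHz, appears at 4.9 kHz.
9.2 kHz > fs/2 = 7.1 kHz, folds to fs − 9.2 kHz = 5 kHz.
3.3 kHz ≤ fs/2 = 7.1 kHz, passes unchanged.
37.7 kHz mod fs = 9.3 kHz.
9.3 kHz > fs/2 = 7.1 kHz, folds to fs − 9.3 kHz = 4.9 kHz.
33.3 kHz and 37.7 kHz both map to 4.9 kHz.

4.9 kHz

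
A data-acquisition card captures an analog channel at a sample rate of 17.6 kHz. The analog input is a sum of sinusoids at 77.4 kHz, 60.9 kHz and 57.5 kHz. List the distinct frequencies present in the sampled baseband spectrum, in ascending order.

fs/2 = 8.8 kHz.
77.4 kHz mod fs = 7 kHz.
7 kHz ≤ fs/2 = 8.8 kHz, appears at 7 kHz.
60.9 kHz mod fs = 8.1 kHz.
8.1 kHz ≤ fs/2 = 8.8 kHz, appears at 8.1 kHz.
57.5 kHz mod fs = 4.7 kHz.
4.7 kHz ≤ fs/2 = 8.8 kHz, appears at 4.7 kHz.
Distinct values: {4.7 kHz, 7 kHz, 8.1 kHz}.

4.7 kHz, 7 kHz, 8.1 kHz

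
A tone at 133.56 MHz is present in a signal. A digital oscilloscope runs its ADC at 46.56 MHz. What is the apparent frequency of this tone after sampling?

133.56 MHz mod fs = 40.44 MHz.
40.44 MHz > fs/2 = 23.28 MHz, folds to fs − 40.44 MHz = 6.12 MHz.

6.12 MHz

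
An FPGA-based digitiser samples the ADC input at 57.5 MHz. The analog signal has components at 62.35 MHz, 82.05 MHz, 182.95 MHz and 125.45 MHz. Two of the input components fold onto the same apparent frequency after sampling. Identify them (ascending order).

fs/2 = 28.75 MHz.
62.35 MHz mod fs = 4.85 MHz.
4.85 MHz ≤ fs/2 = 28.75 MHz, appears at 4.85 MHz.
82.05 MHz mod fs = 24.55 MHz.
24.55 MHz ≤ fs/2 = 28.75 MHz, appears at 24.55 MHz.
182.95 MHz mod fs = 10.45 MHz.
10.45 MHz ≤ fs/2 = 28.75 MHz, appears at 10.45 MHz.
125.45 MHz mod fs = 10.45 MHz.
10.45 MHz ≤ fs/2 = 28.75 MHz, appears at 10.45 MHz.
125.45 MHz and 182.95 MHz both map to 10.45 MHz.

125.45 MHz, 182.95 MHz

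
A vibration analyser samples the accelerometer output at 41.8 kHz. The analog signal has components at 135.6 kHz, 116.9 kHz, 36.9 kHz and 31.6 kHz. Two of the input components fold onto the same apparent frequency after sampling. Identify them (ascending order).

31.6 kHz, 135.6 kHz

fs/2 = 20.9 kHz.
135.6 kHz mod fs = 10.2 kHz.
10.2 kHz ≤ fs/2 = 20.9 kHz, appears at 10.2 kHz.
116.9 kHz mod fs = 33.3 kHz.
33.3 kHz > fs/2 = 20.9 kHz, folds to fs − 33.3 kHz = 8.5 kHz.
36.9 kHz > fs/2 = 20.9 kHz, folds to fs − 36.9 kHz = 4.9 kHz.
31.6 kHz > fs/2 = 20.9 kHz, folds to fs − 31.6 kHz = 10.2 kHz.
31.6 kHz and 135.6 kHz both map to 10.2 kHz.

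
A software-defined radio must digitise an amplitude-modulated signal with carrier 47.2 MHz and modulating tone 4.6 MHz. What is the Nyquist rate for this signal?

AM sidebands sit at fc ± fm = 42.6 MHz and 51.8 MHz.
Highest-frequency component: 51.8 MHz.
Nyquist rate = 2 × 51.8 MHz = 103.6 MHz.

103.6 MHz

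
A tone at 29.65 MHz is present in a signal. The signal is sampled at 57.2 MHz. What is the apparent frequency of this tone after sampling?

27.55 MHz

29.65 MHz > fs/2 = 28.6 MHz, folds to fs − 29.65 MHz = 27.55 MHz.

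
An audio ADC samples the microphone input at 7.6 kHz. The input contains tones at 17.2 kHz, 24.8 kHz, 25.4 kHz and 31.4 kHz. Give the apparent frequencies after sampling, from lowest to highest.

fs/2 = 3.8 kHz.
17.2 kHz mod fs = 2 kHz.
2 kHz ≤ fs/2 = 3.8 kHz, appears at 2 kHz.
24.8 kHz mod fs = 2 kHz.
2 kHz ≤ fs/2 = 3.8 kHz, appears at 2 kHz.
25.4 kHz mod fs = 2.6 kHz.
2.6 kHz ≤ fs/2 = 3.8 kHz, appears at 2.6 kHz.
31.4 kHz mod fs = 1 kHz.
1 kHz ≤ fs/2 = 3.8 kHz, appears at 1 kHz.
Distinct values: {1 kHz, 2 kHz, 2.6 kHz}.

1 kHz, 2 kHz, 2.6 kHz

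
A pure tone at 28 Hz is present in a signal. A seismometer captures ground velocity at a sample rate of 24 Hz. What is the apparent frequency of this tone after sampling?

28 Hz mod fs = 4 Hz.
4 Hz ≤ fs/2 = 12 Hz, appears at 4 Hz.

4 Hz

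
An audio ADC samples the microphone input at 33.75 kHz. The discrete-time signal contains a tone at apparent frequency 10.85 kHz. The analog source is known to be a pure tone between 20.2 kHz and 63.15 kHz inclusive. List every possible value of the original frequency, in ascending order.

22.9 kHz, 44.6 kHz, 56.65 kHz

Frequencies that alias to 10.85 kHz are k·fs ± 10.85 kHz for integer k ≥ 0.
k=0: 10.85 kHz.
k=1: 22.9 kHz, 44.6 kHz.
k=2: 56.65 kHz, 78.35 kHz.
k=3: 90.4 kHz, 112.1 kHz.
Within [20.2 kHz, 63.15 kHz]: 22.9 kHz, 44.6 kHz, 56.65 kHz.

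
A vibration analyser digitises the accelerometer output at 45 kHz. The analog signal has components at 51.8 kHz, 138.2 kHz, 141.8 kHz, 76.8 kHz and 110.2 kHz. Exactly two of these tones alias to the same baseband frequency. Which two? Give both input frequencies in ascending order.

51.8 kHz, 141.8 kHz

fs/2 = 22.5 kHz.
51.8 kHz mod fs = 6.8 kHz.
6.8 kHz ≤ fs/2 = 22.5 kHz, appears at 6.8 kHz.
138.2 kHz mod fs = 3.2 kHz.
3.2 kHz ≤ fs/2 = 22.5 kHz, appears at 3.2 kHz.
141.8 kHz mod fs = 6.8 kHz.
6.8 kHz ≤ fs/2 = 22.5 kHz, appears at 6.8 kHz.
76.8 kHz mod fs = 31.8 kHz.
31.8 kHz > fs/2 = 22.5 kHz, folds to fs − 31.8 kHz = 13.2 kHz.
110.2 kHz mod fs = 20.2 kHz.
20.2 kHz ≤ fs/2 = 22.5 kHz, appears at 20.2 kHz.
51.8 kHz and 141.8 kHz both map to 6.8 kHz.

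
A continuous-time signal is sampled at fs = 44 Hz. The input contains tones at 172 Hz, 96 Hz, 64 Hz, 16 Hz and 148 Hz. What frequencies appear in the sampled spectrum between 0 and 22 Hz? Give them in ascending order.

fs/2 = 22 Hz.
172 Hz mod fs = 40 Hz.
40 Hz > fs/2 = 22 Hz, folds to fs − 40 Hz = 4 Hz.
96 Hz mod fs = 8 Hz.
8 Hz ≤ fs/2 = 22 Hz, appears at 8 Hz.
64 Hz mod fs = 20 Hz.
20 Hz ≤ fs/2 = 22 Hz, appears at 20 Hz.
16 Hz ≤ fs/2 = 22 Hz, passes unchanged.
148 Hz mod fs = 16 Hz.
16 Hz ≤ fs/2 = 22 Hz, appears at 16 Hz.
Distinct values: {4 Hz, 8 Hz, 16 Hz, 20 Hz}.

4 Hz, 8 Hz, 16 Hz, 20 Hz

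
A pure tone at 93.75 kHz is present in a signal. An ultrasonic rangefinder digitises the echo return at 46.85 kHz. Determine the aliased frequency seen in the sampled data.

93.75 kHz mod fs = 0.05 kHz.
0.05 kHz ≤ fs/2 = 23.425 kHz, appears at 0.05 kHz.

0.05 kHz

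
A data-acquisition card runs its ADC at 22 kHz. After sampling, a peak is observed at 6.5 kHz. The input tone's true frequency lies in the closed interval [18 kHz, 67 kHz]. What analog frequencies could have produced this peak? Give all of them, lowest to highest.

28.5 kHz, 37.5 kHz, 50.5 kHz, 59.5 kHz

Frequencies that alias to 6.5 kHz are k·fs ± 6.5 kHz for integer k ≥ 0.
k=0: 6.5 kHz.
k=1: 15.5 kHz, 28.5 kHz.
k=2: 37.5 kHz, 50.5 kHz.
k=3: 59.5 kHz, 72.5 kHz.
k=4: 81.5 kHz, 94.5 kHz.
Within [18 kHz, 67 kHz]: 28.5 kHz, 37.5 kHz, 50.5 kHz, 59.5 kHz.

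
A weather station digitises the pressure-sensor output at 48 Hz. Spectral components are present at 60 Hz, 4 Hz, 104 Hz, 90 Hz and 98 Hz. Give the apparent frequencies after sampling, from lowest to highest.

2 Hz, 4 Hz, 6 Hz, 8 Hz, 12 Hz

fs/2 = 24 Hz.
60 Hz mod fs = 12 Hz.
12 Hz ≤ fs/2 = 24 Hz, appears at 12 Hz.
4 Hz ≤ fs/2 = 24 Hz, passes unchanged.
104 Hz mod fs = 8 Hz.
8 Hz ≤ fs/2 = 24 Hz, appears at 8 Hz.
90 Hz mod fs = 42 Hz.
42 Hz > fs/2 = 24 Hz, folds to fs − 42 Hz = 6 Hz.
98 Hz mod fs = 2 Hz.
2 Hz ≤ fs/2 = 24 Hz, appears at 2 Hz.
Distinct values: {2 Hz, 4 Hz, 6 Hz, 8 Hz, 12 Hz}.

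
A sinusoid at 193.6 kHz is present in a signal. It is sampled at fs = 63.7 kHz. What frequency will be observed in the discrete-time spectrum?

193.6 kHz mod fs = 2.5 kHz.
2.5 kHz ≤ fs/2 = 31.85 kHz, appears at 2.5 kHz.

2.5 kHz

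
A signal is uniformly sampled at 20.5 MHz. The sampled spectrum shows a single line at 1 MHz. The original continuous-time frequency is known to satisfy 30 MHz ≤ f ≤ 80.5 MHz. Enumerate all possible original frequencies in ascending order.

Frequencies that alias to 1 MHz are k·fs ± 1 MHz for integer k ≥ 0.
k=0: 1 MHz.
k=1: 19.5 MHz, 21.5 MHz.
k=2: 40 MHz, 42 MHz.
k=3: 60.5 MHz, 62.5 MHz.
k=4: 81 MHz, 83 MHz.
Within [30 MHz, 80.5 MHz]: 40 MHz, 42 MHz, 60.5 MHz, 62.5 MHz.

40 MHz, 42 MHz, 60.5 MHz, 62.5 MHz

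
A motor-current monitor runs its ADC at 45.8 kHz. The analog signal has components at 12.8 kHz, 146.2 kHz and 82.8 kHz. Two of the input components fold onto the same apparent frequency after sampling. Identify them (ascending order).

fs/2 = 22.9 kHz.
12.8 kHz ≤ fs/2 = 22.9 kHz, passes unchanged.
146.2 kHz mod fs = 8.8 kHz.
8.8 kHz ≤ fs/2 = 22.9 kHz, appears at 8.8 kHz.
82.8 kHz mod fs = 37 kHz.
37 kHz > fs/2 = 22.9 kHz, folds to fs − 37 kHz = 8.8 kHz.
82.8 kHz and 146.2 kHz both map to 8.8 kHz.

82.8 kHz, 146.2 kHz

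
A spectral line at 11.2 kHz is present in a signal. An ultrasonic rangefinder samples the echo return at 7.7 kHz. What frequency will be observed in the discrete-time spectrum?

3.5 kHz

11.2 kHz mod fs = 3.5 kHz.
3.5 kHz ≤ fs/2 = 3.85 kHz, appears at 3.5 kHz.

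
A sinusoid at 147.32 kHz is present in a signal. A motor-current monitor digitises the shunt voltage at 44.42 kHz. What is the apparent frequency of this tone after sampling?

147.32 kHz mod fs = 14.06 kHz.
14.06 kHz ≤ fs/2 = 22.21 kHz, appears at 14.06 kHz.

14.06 kHz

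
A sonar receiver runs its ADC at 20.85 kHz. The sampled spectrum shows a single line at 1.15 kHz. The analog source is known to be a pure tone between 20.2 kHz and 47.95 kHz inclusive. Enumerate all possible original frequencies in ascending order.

22 kHz, 40.55 kHz, 42.85 kHz

Frequencies that alias to 1.15 kHz are k·fs ± 1.15 kHz for integer k ≥ 0.
k=0: 1.15 kHz.
k=1: 19.7 kHz, 22 kHz.
k=2: 40.55 kHz, 42.85 kHz.
k=3: 61.4 kHz, 63.7 kHz.
Within [20.2 kHz, 47.95 kHz]: 22 kHz, 40.55 kHz, 42.85 kHz.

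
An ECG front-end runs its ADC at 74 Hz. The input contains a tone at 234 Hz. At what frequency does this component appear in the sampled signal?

12 Hz

234 Hz mod fs = 12 Hz.
12 Hz ≤ fs/2 = 37 Hz, appears at 12 Hz.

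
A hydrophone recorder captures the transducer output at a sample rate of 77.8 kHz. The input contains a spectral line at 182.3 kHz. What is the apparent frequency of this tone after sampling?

26.7 kHz

182.3 kHz mod fs = 26.7 kHz.
26.7 kHz ≤ fs/2 = 38.9 kHz, appears at 26.7 kHz.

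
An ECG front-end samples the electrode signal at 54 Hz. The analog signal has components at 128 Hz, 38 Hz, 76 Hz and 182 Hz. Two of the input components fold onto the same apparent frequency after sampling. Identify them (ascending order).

128 Hz, 182 Hz

fs/2 = 27 Hz.
128 Hz mod fs = 20 Hz.
20 Hz ≤ fs/2 = 27 Hz, appears at 20 Hz.
38 Hz > fs/2 = 27 Hz, folds to fs − 38 Hz = 16 Hz.
76 Hz mod fs = 22 Hz.
22 Hz ≤ fs/2 = 27 Hz, appears at 22 Hz.
182 Hz mod fs = 20 Hz.
20 Hz ≤ fs/2 = 27 Hz, appears at 20 Hz.
128 Hz and 182 Hz both map to 20 Hz.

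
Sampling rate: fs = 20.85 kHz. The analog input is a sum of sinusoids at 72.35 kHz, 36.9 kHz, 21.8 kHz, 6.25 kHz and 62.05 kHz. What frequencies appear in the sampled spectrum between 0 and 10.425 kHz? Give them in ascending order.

0.5 kHz, 0.95 kHz, 4.8 kHz, 6.25 kHz, 9.8 kHz

fs/2 = 10.425 kHz.
72.35 kHz mod fs = 9.8 kHz.
9.8 kHz ≤ fs/2 = 10.425 kHz, appears at 9.8 kHz.
36.9 kHz mod fs = 16.05 kHz.
16.05 kHz > fs/2 = 10.425 kHz, folds to fs − 16.05 kHz = 4.8 kHz.
21.8 kHz mod fs = 0.95 kHz.
0.95 kHz ≤ fs/2 = 10.425 kHz, appears at 0.95 kHz.
6.25 kHz ≤ fs/2 = 10.425 kHz, passes unchanged.
62.05 kHz mod fs = 20.35 kHz.
20.35 kHz > fs/2 = 10.425 kHz, folds to fs − 20.35 kHz = 0.5 kHz.
Distinct values: {0.5 kHz, 0.95 kHz, 4.8 kHz, 6.25 kHz, 9.8 kHz}.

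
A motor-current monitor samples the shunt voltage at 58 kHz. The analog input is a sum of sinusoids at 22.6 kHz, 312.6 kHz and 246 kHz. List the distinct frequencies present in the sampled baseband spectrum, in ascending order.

fs/2 = 29 kHz.
22.6 kHz ≤ fs/2 = 29 kHz, passes unchanged.
312.6 kHz mod fs = 22.6 kHz.
22.6 kHz ≤ fs/2 = 29 kHz, appears at 22.6 kHz.
246 kHz mod fs = 14 kHz.
14 kHz ≤ fs/2 = 29 kHz, appears at 14 kHz.
Distinct values: {14 kHz, 22.6 kHz}.

14 kHz, 22.6 kHz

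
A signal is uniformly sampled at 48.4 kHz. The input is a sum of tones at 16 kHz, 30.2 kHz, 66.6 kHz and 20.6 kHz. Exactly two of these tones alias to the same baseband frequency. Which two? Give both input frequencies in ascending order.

30.2 kHz, 66.6 kHz

fs/2 = 24.2 kHz.
16 kHz ≤ fs/2 = 24.2 kHz, passes unchanged.
30.2 kHz > fs/2 = 24.2 kHz, folds to fs − 30.2 kHz = 18.2 kHz.
66.6 kHz mod fs = 18.2 kHz.
18.2 kHz ≤ fs/2 = 24.2 kHz, appears at 18.2 kHz.
20.6 kHz ≤ fs/2 = 24.2 kHz, passes unchanged.
30.2 kHz and 66.6 kHz both map to 18.2 kHz.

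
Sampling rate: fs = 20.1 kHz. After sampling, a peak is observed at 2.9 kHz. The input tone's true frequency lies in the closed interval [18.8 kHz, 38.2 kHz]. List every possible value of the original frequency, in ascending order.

Frequencies that alias to 2.9 kHz are k·fs ± 2.9 kHz for integer k ≥ 0.
k=0: 2.9 kHz.
k=1: 17.2 kHz, 23 kHz.
k=2: 37.3 kHz, 43.1 kHz.
k=3: 57.4 kHz, 63.2 kHz.
Within [18.8 kHz, 38.2 kHz]: 23 kHz, 37.3 kHz.

23 kHz, 37.3 kHz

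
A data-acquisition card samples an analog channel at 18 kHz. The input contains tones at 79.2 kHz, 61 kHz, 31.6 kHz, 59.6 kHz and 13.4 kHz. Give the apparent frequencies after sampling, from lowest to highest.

fs/2 = 9 kHz.
79.2 kHz mod fs = 7.2 kHz.
7.2 kHz ≤ fs/2 = 9 kHz, appears at 7.2 kHz.
61 kHz mod fs = 7 kHz.
7 kHz ≤ fs/2 = 9 kHz, appears at 7 kHz.
31.6 kHz mod fs = 13.6 kHz.
13.6 kHz > fs/2 = 9 kHz, folds to fs − 13.6 kHz = 4.4 kHz.
59.6 kHz mod fs = 5.6 kHz.
5.6 kHz ≤ fs/2 = 9 kHz, appears at 5.6 kHz.
13.4 kHz > fs/2 = 9 kHz, folds to fs − 13.4 kHz = 4.6 kHz.
Distinct values: {4.4 kHz, 4.6 kHz, 5.6 kHz, 7 kHz, 7.2 kHz}.

4.4 kHz, 4.6 kHz, 5.6 kHz, 7 kHz, 7.2 kHz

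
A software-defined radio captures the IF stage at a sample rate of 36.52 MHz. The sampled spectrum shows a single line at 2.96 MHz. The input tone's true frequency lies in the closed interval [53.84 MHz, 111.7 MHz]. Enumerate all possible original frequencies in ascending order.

Frequencies that alias to 2.96 MHz are k·fs ± 2.96 MHz for integer k ≥ 0.
k=0: 2.96 MHz.
k=1: 33.56 MHz, 39.48 MHz.
k=2: 70.08 MHz, 76 MHz.
k=3: 106.6 MHz, 112.52 MHz.
k=4: 143.12 MHz, 149.04 MHz.
Within [53.84 MHz, 111.7 MHz]: 70.08 MHz, 76 MHz, 106.6 MHz.

70.08 MHz, 76 MHz, 106.6 MHz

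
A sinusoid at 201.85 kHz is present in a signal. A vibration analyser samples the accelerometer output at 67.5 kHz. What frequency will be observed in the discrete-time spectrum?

201.85 kHz mod fs = 66.85 kHz.
66.85 kHz > fs/2 = 33.75 kHz, folds to fs − 66.85 kHz = 0.65 kHz.

0.65 kHz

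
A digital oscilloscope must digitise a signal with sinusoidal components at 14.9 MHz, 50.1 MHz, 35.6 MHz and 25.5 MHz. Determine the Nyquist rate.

100.2 MHz

Highest-frequency component: 50.1 MHz.
Nyquist rate = 2 × 50.1 MHz = 100.2 MHz.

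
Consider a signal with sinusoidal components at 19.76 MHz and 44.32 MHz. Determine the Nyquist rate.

Highest-frequency component: 44.32 MHz.
Nyquist rate = 2 × 44.32 MHz = 88.64 MHz.

88.64 MHz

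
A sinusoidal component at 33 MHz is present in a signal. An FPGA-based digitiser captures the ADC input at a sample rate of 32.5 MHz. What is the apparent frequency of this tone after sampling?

33 MHz mod fs = 0.5 MHz.
0.5 MHz ≤ fs/2 = 16.25 MHz, appears at 0.5 MHz.

0.5 MHz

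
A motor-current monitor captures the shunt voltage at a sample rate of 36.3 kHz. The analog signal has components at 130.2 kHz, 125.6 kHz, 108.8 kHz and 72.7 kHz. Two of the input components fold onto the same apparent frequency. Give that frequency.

fs/2 = 18.15 kHz.
130.2 kHz mod fs = 21.3 kHz.
21.3 kHz > fs/2 = 18.15 kHz, folds to fs − 21.3 kHz = 15 kHz.
125.6 kHz mod fs = 16.7 kHz.
16.7 kHz ≤ fs/2 = 18.15 kHz, appears at 16.7 kHz.
108.8 kHz mod fs = 36.2 kHz.
36.2 kHz > fs/2 = 18.15 kHz, folds to fs − 36.2 kHz = 0.1 kHz.
72.7 kHz mod fs = 0.1 kHz.
0.1 kHz ≤ fs/2 = 18.15 kHz, appears at 0.1 kHz.
72.7 kHz and 108.8 kHz both map to 0.1 kHz.

0.1 kHz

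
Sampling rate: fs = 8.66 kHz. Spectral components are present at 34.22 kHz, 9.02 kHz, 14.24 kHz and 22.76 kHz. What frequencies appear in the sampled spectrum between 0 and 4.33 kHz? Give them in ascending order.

fs/2 = 4.33 kHz.
34.22 kHz mod fs = 8.24 kHz.
8.24 kHz > fs/2 = 4.33 kHz, folds to fs − 8.24 kHz = 0.42 kHz.
9.02 kHz mod fs = 0.36 kHz.
0.36 kHz ≤ fs/2 = 4.33 kHz, appears at 0.36 kHz.
14.24 kHz mod fs = 5.58 kHz.
5.58 kHz > fs/2 = 4.33 kHz, folds to fs − 5.58 kHz = 3.08 kHz.
22.76 kHz mod fs = 5.44 kHz.
5.44 kHz > fs/2 = 4.33 kHz, folds to fs − 5.44 kHz = 3.22 kHz.
Distinct values: {0.36 kHz, 0.42 kHz, 3.08 kHz, 3.22 kHz}.

0.36 kHz, 0.42 kHz, 3.08 kHz, 3.22 kHz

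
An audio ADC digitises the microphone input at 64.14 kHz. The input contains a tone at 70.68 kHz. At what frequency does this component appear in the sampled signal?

70.68 kHz mod fs = 6.54 kHz.
6.54 kHz ≤ fs/2 = 32.07 kHz, appears at 6.54 kHz.

6.54 kHz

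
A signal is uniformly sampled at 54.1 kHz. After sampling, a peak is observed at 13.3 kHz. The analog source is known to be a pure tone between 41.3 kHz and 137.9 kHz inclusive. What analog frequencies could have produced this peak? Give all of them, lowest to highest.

Frequencies that alias to 13.3 kHz are k·fs ± 13.3 kHz for integer k ≥ 0.
k=0: 13.3 kHz.
k=1: 40.8 kHz, 67.4 kHz.
k=2: 94.9 kHz, 121.5 kHz.
k=3: 149 kHz, 175.6 kHz.
Within [41.3 kHz, 137.9 kHz]: 67.4 kHz, 94.9 kHz, 121.5 kHz.

67.4 kHz, 94.9 kHz, 121.5 kHz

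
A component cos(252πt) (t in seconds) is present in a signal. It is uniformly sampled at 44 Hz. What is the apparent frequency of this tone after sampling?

ω = 252π rad/s → f = ω/(2π) = 126 Hz.
126 Hz mod fs = 38 Hz.
38 Hz > fs/2 = 22 Hz, folds to fs − 38 Hz = 6 Hz.

6 Hz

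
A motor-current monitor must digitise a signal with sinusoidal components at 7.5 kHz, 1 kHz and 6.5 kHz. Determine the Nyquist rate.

Highest-frequency component: 7.5 kHz.
Nyquist rate = 2 × 7.5 kHz = 15 kHz.

15 kHz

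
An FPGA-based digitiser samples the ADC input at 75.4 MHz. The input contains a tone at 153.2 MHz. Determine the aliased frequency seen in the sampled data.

2.4 MHz

153.2 MHz mod fs = 2.4 MHz.
2.4 MHz ≤ fs/2 = 37.7 MHz, appears at 2.4 MHz.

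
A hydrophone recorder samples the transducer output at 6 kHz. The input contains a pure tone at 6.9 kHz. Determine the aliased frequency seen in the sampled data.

6.9 kHz mod fs = 0.9 kHz.
0.9 kHz ≤ fs/2 = 3 kHz, appears at 0.9 kHz.

0.9 kHz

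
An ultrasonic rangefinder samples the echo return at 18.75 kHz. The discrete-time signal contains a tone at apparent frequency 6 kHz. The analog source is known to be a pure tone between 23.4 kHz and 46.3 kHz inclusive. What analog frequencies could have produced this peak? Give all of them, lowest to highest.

Frequencies that alias to 6 kHz are k·fs ± 6 kHz for integer k ≥ 0.
k=0: 6 kHz.
k=1: 12.75 kHz, 24.75 kHz.
k=2: 31.5 kHz, 43.5 kHz.
k=3: 50.25 kHz, 62.25 kHz.
Within [23.4 kHz, 46.3 kHz]: 24.75 kHz, 31.5 kHz, 43.5 kHz.

24.75 kHz, 31.5 kHz, 43.5 kHz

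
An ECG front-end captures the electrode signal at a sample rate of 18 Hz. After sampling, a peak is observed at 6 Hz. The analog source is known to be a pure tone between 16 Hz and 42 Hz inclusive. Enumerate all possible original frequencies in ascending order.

24 Hz, 30 Hz, 42 Hz

Frequencies that alias to 6 Hz are k·fs ± 6 Hz for integer k ≥ 0.
k=0: 6 Hz.
k=1: 12 Hz, 24 Hz.
k=2: 30 Hz, 42 Hz.
k=3: 48 Hz, 60 Hz.
Within [16 Hz, 42 Hz]: 24 Hz, 30 Hz, 42 Hz.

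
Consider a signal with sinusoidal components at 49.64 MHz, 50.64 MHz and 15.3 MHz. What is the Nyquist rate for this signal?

Highest-frequency component: 50.64 MHz.
Nyquist rate = 2 × 50.64 MHz = 101.28 MHz.

101.28 MHz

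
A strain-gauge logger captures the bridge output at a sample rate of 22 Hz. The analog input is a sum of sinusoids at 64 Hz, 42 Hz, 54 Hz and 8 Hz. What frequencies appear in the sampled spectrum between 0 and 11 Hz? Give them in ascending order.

fs/2 = 11 Hz.
64 Hz mod fs = 20 Hz.
20 Hz > fs/2 = 11 Hz, folds to fs − 20 Hz = 2 Hz.
42 Hz mod fs = 20 Hz.
20 Hz > fs/2 = 11 Hz, folds to fs − 20 Hz = 2 Hz.
54 Hz mod fs = 10 Hz.
10 Hz ≤ fs/2 = 11 Hz, appears at 10 Hz.
8 Hz ≤ fs/2 = 11 Hz, passes unchanged.
Distinct values: {2 Hz, 8 Hz, 10 Hz}.

2 Hz, 8 Hz, 10 Hz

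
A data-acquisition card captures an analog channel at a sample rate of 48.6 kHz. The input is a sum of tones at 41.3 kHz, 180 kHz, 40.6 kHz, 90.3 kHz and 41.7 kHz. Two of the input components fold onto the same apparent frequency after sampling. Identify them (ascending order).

41.7 kHz, 90.3 kHz

fs/2 = 24.3 kHz.
41.3 kHz > fs/2 = 24.3 kHz, folds to fs − 41.3 kHz = 7.3 kHz.
180 kHz mod fs = 34.2 kHz.
34.2 kHz > fs/2 = 24.3 kHz, folds to fs − 34.2 kHz = 14.4 kHz.
40.6 kHz > fs/2 = 24.3 kHz, folds to fs − 40.6 kHz = 8 kHz.
90.3 kHz mod fs = 41.7 kHz.
41.7 kHz > fs/2 = 24.3 kHz, folds to fs − 41.7 kHz = 6.9 kHz.
41.7 kHz > fs/2 = 24.3 kHz, folds to fs − 41.7 kHz = 6.9 kHz.
41.7 kHz and 90.3 kHz both map to 6.9 kHz.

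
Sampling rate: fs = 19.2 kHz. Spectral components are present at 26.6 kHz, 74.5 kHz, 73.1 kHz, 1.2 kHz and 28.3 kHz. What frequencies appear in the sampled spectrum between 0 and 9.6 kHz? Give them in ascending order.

fs/2 = 9.6 kHz.
26.6 kHz mod fs = 7.4 kHz.
7.4 kHz ≤ fs/2 = 9.6 kHz, appears at 7.4 kHz.
74.5 kHz mod fs = 16.9 kHz.
16.9 kHz > fs/2 = 9.6 kHz, folds to fs − 16.9 kHz = 2.3 kHz.
73.1 kHz mod fs = 15.5 kHz.
15.5 kHz > fs/2 = 9.6 kHz, folds to fs − 15.5 kHz = 3.7 kHz.
1.2 kHz ≤ fs/2 = 9.6 kHz, passes unchanged.
28.3 kHz mod fs = 9.1 kHz.
9.1 kHz ≤ fs/2 = 9.6 kHz, appears at 9.1 kHz.
Distinct values: {1.2 kHz, 2.3 kHz, 3.7 kHz, 7.4 kHz, 9.1 kHz}.

1.2 kHz, 2.3 kHz, 3.7 kHz, 7.4 kHz, 9.1 kHz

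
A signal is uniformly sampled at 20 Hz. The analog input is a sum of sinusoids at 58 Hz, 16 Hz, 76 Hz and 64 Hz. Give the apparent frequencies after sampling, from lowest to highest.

fs/2 = 10 Hz.
58 Hz mod fs = 18 Hz.
18 Hz > fs/2 = 10 Hz, folds to fs − 18 Hz = 2 Hz.
16 Hz > fs/2 = 10 Hz, folds to fs − 16 Hz = 4 Hz.
76 Hz mod fs = 16 Hz.
16 Hz > fs/2 = 10 Hz, folds to fs − 16 Hz = 4 Hz.
64 Hz mod fs = 4 Hz.
4 Hz ≤ fs/2 = 10 Hz, appears at 4 Hz.
Distinct values: {2 Hz, 4 Hz}.

2 Hz, 4 Hz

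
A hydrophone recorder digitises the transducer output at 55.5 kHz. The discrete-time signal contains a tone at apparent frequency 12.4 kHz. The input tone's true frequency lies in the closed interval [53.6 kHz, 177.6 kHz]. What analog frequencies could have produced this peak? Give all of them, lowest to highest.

Frequencies that alias to 12.4 kHz are k·fs ± 12.4 kHz for integer k ≥ 0.
k=0: 12.4 kHz.
k=1: 43.1 kHz, 67.9 kHz.
k=2: 98.6 kHz, 123.4 kHz.
k=3: 154.1 kHz, 178.9 kHz.
k=4: 209.6 kHz, 234.4 kHz.
Within [53.6 kHz, 177.6 kHz]: 67.9 kHz, 98.6 kHz, 123.4 kHz, 154.1 kHz.

67.9 kHz, 98.6 kHz, 123.4 kHz, 154.1 kHz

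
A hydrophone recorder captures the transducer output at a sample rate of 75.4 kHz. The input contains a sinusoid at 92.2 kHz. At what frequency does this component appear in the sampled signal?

16.8 kHz

92.2 kHz mod fs = 16.8 kHz.
16.8 kHz ≤ fs/2 = 37.7 kHz, appears at 16.8 kHz.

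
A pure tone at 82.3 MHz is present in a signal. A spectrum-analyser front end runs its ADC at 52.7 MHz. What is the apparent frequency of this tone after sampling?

23.1 MHz

82.3 MHz mod fs = 29.6 MHz.
29.6 MHz > fs/2 = 26.35 MHz, folds to fs − 29.6 MHz = 23.1 MHz.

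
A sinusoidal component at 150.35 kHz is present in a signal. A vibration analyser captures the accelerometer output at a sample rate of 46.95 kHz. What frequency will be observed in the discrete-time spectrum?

9.5 kHz

150.35 kHz mod fs = 9.5 kHz.
9.5 kHz ≤ fs/2 = 23.475 kHz, appears at 9.5 kHz.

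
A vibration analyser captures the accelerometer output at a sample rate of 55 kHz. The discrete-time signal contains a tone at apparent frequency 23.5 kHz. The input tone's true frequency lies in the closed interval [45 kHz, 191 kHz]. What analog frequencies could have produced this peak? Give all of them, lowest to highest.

Frequencies that alias to 23.5 kHz are k·fs ± 23.5 kHz for integer k ≥ 0.
k=0: 23.5 kHz.
k=1: 31.5 kHz, 78.5 kHz.
k=2: 86.5 kHz, 133.5 kHz.
k=3: 141.5 kHz, 188.5 kHz.
k=4: 196.5 kHz, 243.5 kHz.
Within [45 kHz, 191 kHz]: 78.5 kHz, 86.5 kHz, 133.5 kHz, 141.5 kHz, 188.5 kHz.

78.5 kHz, 86.5 kHz, 133.5 kHz, 141.5 kHz, 188.5 kHz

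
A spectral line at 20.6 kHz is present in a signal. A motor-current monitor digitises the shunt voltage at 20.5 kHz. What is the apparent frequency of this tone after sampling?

0.1 kHz

20.6 kHz mod fs = 0.1 kHz.
0.1 kHz ≤ fs/2 = 10.25 kHz, appears at 0.1 kHz.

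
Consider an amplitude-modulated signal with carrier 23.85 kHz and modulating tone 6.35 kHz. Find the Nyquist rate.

60.4 kHz

AM sidebands sit at fc ± fm = 17.5 kHz and 30.2 kHz.
Highest-frequency component: 30.2 kHz.
Nyquist rate = 2 × 30.2 kHz = 60.4 kHz.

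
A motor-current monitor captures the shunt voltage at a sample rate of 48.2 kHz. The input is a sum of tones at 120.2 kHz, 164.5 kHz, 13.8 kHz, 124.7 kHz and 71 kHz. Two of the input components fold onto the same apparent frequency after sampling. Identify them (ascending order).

124.7 kHz, 164.5 kHz

fs/2 = 24.1 kHz.
120.2 kHz mod fs = 23.8 kHz.
23.8 kHz ≤ fs/2 = 24.1 kHz, appears at 23.8 kHz.
164.5 kHz mod fs = 19.9 kHz.
19.9 kHz ≤ fs/2 = 24.1 kHz, appears at 19.9 kHz.
13.8 kHz ≤ fs/2 = 24.1 kHz, passes unchanged.
124.7 kHz mod fs = 28.3 kHz.
28.3 kHz > fs/2 = 24.1 kHz, folds to fs − 28.3 kHz = 19.9 kHz.
71 kHz mod fs = 22.8 kHz.
22.8 kHz ≤ fs/2 = 24.1 kHz, appears at 22.8 kHz.
124.7 kHz and 164.5 kHz both map to 19.9 kHz.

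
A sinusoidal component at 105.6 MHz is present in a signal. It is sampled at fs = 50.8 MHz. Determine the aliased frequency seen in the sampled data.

105.6 MHz mod fs = 4 MHz.
4 MHz ≤ fs/2 = 25.4 MHz, appears at 4 MHz.

4 MHz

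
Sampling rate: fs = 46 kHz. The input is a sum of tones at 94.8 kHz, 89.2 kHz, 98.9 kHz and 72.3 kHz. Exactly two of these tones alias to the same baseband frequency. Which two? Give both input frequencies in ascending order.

89.2 kHz, 94.8 kHz

fs/2 = 23 kHz.
94.8 kHz mod fs = 2.8 kHz.
2.8 kHz ≤ fs/2 = 23 kHz, appears at 2.8 kHz.
89.2 kHz mod fs = 43.2 kHz.
43.2 kHz > fs/2 = 23 kHz, folds to fs − 43.2 kHz = 2.8 kHz.
98.9 kHz mod fs = 6.9 kHz.
6.9 kHz ≤ fs/2 = 23 kHz, appears at 6.9 kHz.
72.3 kHz mod fs = 26.3 kHz.
26.3 kHz > fs/2 = 23 kHz, folds to fs − 26.3 kHz = 19.7 kHz.
89.2 kHz and 94.8 kHz both map to 2.8 kHz.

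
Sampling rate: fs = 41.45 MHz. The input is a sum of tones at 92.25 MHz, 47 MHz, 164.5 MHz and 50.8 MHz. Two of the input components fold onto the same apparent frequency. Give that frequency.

9.35 MHz

fs/2 = 20.725 MHz.
92.25 MHz mod fs = 9.35 MHz.
9.35 MHz ≤ fs/2 = 20.725 MHz, appears at 9.35 MHz.
47 MHz mod fs = 5.55 MHz.
5.55 MHz ≤ fs/2 = 20.725 MHz, appears at 5.55 MHz.
164.5 MHz mod fs = 40.15 MHz.
40.15 MHz > fs/2 = 20.725 MHz, folds to fs − 40.15 MHz = 1.3 MHz.
50.8 MHz mod fs = 9.35 MHz.
9.35 MHz ≤ fs/2 = 20.725 MHz, appears at 9.35 MHz.
50.8 MHz and 92.25 MHz both map to 9.35 MHz.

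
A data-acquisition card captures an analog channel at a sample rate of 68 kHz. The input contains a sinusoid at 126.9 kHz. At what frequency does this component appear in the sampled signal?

9.1 kHz

126.9 kHz mod fs = 58.9 kHz.
58.9 kHz > fs/2 = 34 kHz, folds to fs − 58.9 kHz = 9.1 kHz.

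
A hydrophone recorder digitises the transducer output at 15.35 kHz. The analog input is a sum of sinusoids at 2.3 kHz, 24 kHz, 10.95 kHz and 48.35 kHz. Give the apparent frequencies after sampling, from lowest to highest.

fs/2 = 7.675 kHz.
2.3 kHz ≤ fs/2 = 7.675 kHz, passes unchanged.
24 kHz mod fs = 8.65 kHz.
8.65 kHz > fs/2 = 7.675 kHz, folds to fs − 8.65 kHz = 6.7 kHz.
10.95 kHz > fs/2 = 7.675 kHz, folds to fs − 10.95 kHz = 4.4 kHz.
48.35 kHz mod fs = 2.3 kHz.
2.3 kHz ≤ fs/2 = 7.675 kHz, appears at 2.3 kHz.
Distinct values: {2.3 kHz, 4.4 kHz, 6.7 kHz}.

2.3 kHz, 4.4 kHz, 6.7 kHz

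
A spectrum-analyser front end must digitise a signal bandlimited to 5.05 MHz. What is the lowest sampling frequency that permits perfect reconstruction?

Nyquist rate = 2 × 5.05 MHz = 10.1 MHz.

10.1 MHz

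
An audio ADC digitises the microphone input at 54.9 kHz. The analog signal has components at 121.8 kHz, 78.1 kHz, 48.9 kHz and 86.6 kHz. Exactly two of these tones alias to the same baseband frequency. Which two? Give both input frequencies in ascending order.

fs/2 = 27.45 kHz.
121.8 kHz mod fs = 12 kHz.
12 kHz ≤ fs/2 = 27.45 kHz, appears at 12 kHz.
78.1 kHz mod fs = 23.2 kHz.
23.2 kHz ≤ fs/2 = 27.45 kHz, appears at 23.2 kHz.
48.9 kHz > fs/2 = 27.45 kHz, folds to fs − 48.9 kHz = 6 kHz.
86.6 kHz mod fs = 31.7 kHz.
31.7 kHz > fs/2 = 27.45 kHz, folds to fs − 31.7 kHz = 23.2 kHz.
78.1 kHz and 86.6 kHz both map to 23.2 kHz.

78.1 kHz, 86.6 kHz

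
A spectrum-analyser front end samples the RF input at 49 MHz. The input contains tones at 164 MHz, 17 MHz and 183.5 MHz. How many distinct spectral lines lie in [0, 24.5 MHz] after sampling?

2

fs/2 = 24.5 MHz.
164 MHz mod fs = 17 MHz.
17 MHz ≤ fs/2 = 24.5 MHz, appears at 17 MHz.
17 MHz ≤ fs/2 = 24.5 MHz, passes unchanged.
183.5 MHz mod fs = 36.5 MHz.
36.5 MHz > fs/2 = 24.5 MHz, folds to fs − 36.5 MHz = 12.5 MHz.
Distinct values: {12.5 MHz, 17 MHz} → 2.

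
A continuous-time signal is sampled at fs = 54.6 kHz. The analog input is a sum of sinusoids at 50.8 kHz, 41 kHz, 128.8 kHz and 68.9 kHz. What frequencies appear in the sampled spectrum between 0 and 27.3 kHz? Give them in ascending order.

3.8 kHz, 13.6 kHz, 14.3 kHz, 19.6 kHz

fs/2 = 27.3 kHz.
50.8 kHz > fs/2 = 27.3 kHz, folds to fs − 50.8 kHz = 3.8 kHz.
41 kHz > fs/2 = 27.3 kHz, folds to fs − 41 kHz = 13.6 kHz.
128.8 kHz mod fs = 19.6 kHz.
19.6 kHz ≤ fs/2 = 27.3 kHz, appears at 19.6 kHz.
68.9 kHz mod fs = 14.3 kHz.
14.3 kHz ≤ fs/2 = 27.3 kHz, appears at 14.3 kHz.
Distinct values: {3.8 kHz, 13.6 kHz, 14.3 kHz, 19.6 kHz}.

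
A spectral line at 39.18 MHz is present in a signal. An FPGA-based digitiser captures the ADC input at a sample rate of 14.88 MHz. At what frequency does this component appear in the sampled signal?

5.46 MHz

39.18 MHz mod fs = 9.42 MHz.
9.42 MHz > fs/2 = 7.44 MHz, folds to fs − 9.42 MHz = 5.46 MHz.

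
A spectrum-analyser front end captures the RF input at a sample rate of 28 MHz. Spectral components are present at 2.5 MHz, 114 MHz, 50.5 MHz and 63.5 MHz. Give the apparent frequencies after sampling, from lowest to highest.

fs/2 = 14 MHz.
2.5 MHz ≤ fs/2 = 14 MHz, passes unchanged.
114 MHz mod fs = 2 MHz.
2 MHz ≤ fs/2 = 14 MHz, appears at 2 MHz.
50.5 MHz mod fs = 22.5 MHz.
22.5 MHz > fs/2 = 14 MHz, folds to fs − 22.5 MHz = 5.5 MHz.
63.5 MHz mod fs = 7.5 MHz.
7.5 MHz ≤ fs/2 = 14 MHz, appears at 7.5 MHz.
Distinct values: {2 MHz, 2.5 MHz, 5.5 MHz, 7.5 MHz}.

2 MHz, 2.5 MHz, 5.5 MHz, 7.5 MHz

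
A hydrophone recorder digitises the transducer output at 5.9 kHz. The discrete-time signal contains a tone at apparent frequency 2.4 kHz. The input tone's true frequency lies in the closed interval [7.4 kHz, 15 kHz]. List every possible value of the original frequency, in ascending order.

8.3 kHz, 9.4 kHz, 14.2 kHz

Frequencies that alias to 2.4 kHz are k·fs ± 2.4 kHz for integer k ≥ 0.
k=0: 2.4 kHz.
k=1: 3.5 kHz, 8.3 kHz.
k=2: 9.4 kHz, 14.2 kHz.
k=3: 15.3 kHz, 20.1 kHz.
Within [7.4 kHz, 15 kHz]: 8.3 kHz, 9.4 kHz, 14.2 kHz.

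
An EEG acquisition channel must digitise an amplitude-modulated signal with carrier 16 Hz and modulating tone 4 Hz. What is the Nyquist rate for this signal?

AM sidebands sit at fc ± fm = 12 Hz and 20 Hz.
Highest-frequency component: 20 Hz.
Nyquist rate = 2 × 20 Hz = 40 Hz.

40 Hz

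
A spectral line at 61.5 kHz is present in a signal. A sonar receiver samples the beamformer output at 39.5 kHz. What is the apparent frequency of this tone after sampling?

61.5 kHz mod fs = 22 kHz.
22 kHz > fs/2 = 19.75 kHz, folds to fs − 22 kHz = 17.5 kHz.

17.5 kHz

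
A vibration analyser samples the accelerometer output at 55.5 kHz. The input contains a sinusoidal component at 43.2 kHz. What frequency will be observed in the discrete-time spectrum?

43.2 kHz > fs/2 = 27.75 kHz, folds to fs − 43.2 kHz = 12.3 kHz.

12.3 kHz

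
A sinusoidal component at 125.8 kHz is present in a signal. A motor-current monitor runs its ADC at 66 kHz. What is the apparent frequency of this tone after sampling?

125.8 kHz mod fs = 59.8 kHz.
59.8 kHz > fs/2 = 33 kHz, folds to fs − 59.8 kHz = 6.2 kHz.

6.2 kHz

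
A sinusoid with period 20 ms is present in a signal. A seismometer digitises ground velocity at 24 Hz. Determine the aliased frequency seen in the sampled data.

T = 20 ms → f = 1/T = 50 Hz.
50 Hz mod fs = 2 Hz.
2 Hz ≤ fs/2 = 12 Hz, appears at 2 Hz.

2 Hz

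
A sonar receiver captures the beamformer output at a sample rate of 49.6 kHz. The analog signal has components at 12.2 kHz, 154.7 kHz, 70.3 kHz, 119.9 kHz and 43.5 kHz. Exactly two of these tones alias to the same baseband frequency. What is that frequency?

20.7 kHz

fs/2 = 24.8 kHz.
12.2 kHz ≤ fs/2 = 24.8 kHz, passes unchanged.
154.7 kHz mod fs = 5.9 kHz.
5.9 kHz ≤ fs/2 = 24.8 kHz, appears at 5.9 kHz.
70.3 kHz mod fs = 20.7 kHz.
20.7 kHz ≤ fs/2 = 24.8 kHz, appears at 20.7 kHz.
119.9 kHz mod fs = 20.7 kHz.
20.7 kHz ≤ fs/2 = 24.8 kHz, appears at 20.7 kHz.
43.5 kHz > fs/2 = 24.8 kHz, folds to fs − 43.5 kHz = 6.1 kHz.
70.3 kHz and 119.9 kHz both map to 20.7 kHz.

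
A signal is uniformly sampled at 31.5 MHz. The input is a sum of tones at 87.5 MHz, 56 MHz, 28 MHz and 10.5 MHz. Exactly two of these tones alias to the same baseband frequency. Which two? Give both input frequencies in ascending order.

fs/2 = 15.75 MHz.
87.5 MHz mod fs = 24.5 MHz.
24.5 MHz > fs/2 = 15.75 MHz, folds to fs − 24.5 MHz = 7 MHz.
56 MHz mod fs = 24.5 MHz.
24.5 MHz > fs/2 = 15.75 MHz, folds to fs − 24.5 MHz = 7 MHz.
28 MHz > fs/2 = 15.75 MHz, folds to fs − 28 MHz = 3.5 MHz.
10.5 MHz ≤ fs/2 = 15.75 MHz, passes unchanged.
56 MHz and 87.5 MHz both map to 7 MHz.

56 MHz, 87.5 MHz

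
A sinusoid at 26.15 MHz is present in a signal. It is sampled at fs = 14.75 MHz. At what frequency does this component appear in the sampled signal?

26.15 MHz mod fs = 11.4 MHz.
11.4 MHz > fs/2 = 7.375 MHz, folds to fs − 11.4 MHz = 3.35 MHz.

3.35 MHz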